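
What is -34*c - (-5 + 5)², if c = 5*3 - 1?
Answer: -476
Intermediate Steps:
c = 14 (c = 15 - 1 = 14)
-34*c - (-5 + 5)² = -34*14 - (-5 + 5)² = -476 - 1*0² = -476 - 1*0 = -476 + 0 = -476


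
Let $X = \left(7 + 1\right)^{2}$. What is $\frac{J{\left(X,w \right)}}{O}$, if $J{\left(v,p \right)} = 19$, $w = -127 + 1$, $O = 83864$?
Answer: $\frac{19}{83864} \approx 0.00022656$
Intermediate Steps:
$w = -126$
$X = 64$ ($X = 8^{2} = 64$)
$\frac{J{\left(X,w \right)}}{O} = \frac{19}{83864}$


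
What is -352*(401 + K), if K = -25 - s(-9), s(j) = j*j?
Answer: -103840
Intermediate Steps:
s(j) = j²
K = -106 (K = -25 - 1*(-9)² = -25 - 1*81 = -25 - 81 = -106)
-352*(401 + K) = -352*(401 - 106) = -352*295 = -103840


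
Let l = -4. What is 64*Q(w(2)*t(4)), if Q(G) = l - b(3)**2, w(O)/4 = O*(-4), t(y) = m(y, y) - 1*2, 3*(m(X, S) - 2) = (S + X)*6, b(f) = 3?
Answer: -832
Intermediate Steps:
m(X, S) = 2 + 2*S + 2*X (m(X, S) = 2 + ((S + X)*6)/3 = 2 + (6*S + 6*X)/3 = 2 + (2*S + 2*X) = 2 + 2*S + 2*X)
t(y) = 4*y (t(y) = (2 + 2*y + 2*y) - 1*2 = (2 + 4*y) - 2 = 4*y)
w(O) = -16*O (w(O) = 4*(O*(-4)) = 4*(-4*O) = -16*O)
Q(G) = -13 (Q(G) = -4 - 1*3**2 = -4 - 1*9 = -4 - 9 = -13)
64*Q(w(2)*t(4)) = 64*(-13) = -832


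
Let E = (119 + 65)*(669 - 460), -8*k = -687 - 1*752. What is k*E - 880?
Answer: 6916393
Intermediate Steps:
k = 1439/8 (k = -(-687 - 1*752)/8 = -(-687 - 752)/8 = -⅛*(-1439) = 1439/8 ≈ 179.88)
E = 38456 (E = 184*209 = 38456)
k*E - 880 = (1439/8)*38456 - 880 = 6917273 - 880 = 6916393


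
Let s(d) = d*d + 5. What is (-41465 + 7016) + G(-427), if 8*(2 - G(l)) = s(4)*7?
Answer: -275723/8 ≈ -34465.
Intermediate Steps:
s(d) = 5 + d**2 (s(d) = d**2 + 5 = 5 + d**2)
G(l) = -131/8 (G(l) = 2 - (5 + 4**2)*7/8 = 2 - (5 + 16)*7/8 = 2 - 21*7/8 = 2 - 1/8*147 = 2 - 147/8 = -131/8)
(-41465 + 7016) + G(-427) = (-41465 + 7016) - 131/8 = -34449 - 131/8 = -275723/8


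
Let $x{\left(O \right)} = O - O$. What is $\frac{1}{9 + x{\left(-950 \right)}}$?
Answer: $\frac{1}{9} \approx 0.11111$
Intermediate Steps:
$x{\left(O \right)} = 0$
$\frac{1}{9 + x{\left(-950 \right)}} = \frac{1}{9 + 0} = \frac{1}{9}$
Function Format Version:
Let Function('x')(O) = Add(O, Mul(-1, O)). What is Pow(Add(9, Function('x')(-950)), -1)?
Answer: Rational(1, 9) ≈ 0.11111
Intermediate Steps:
Function('x')(O) = 0
Pow(Add(9, Function('x')(-950)), -1) = Pow(Add(9, 0), -1) = Pow(9, -1) = Rational(1, 9)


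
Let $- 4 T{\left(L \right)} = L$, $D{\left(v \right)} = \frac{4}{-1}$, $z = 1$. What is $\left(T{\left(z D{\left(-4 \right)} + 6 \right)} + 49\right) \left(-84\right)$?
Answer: $-4074$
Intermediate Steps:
$D{\left(v \right)} = -4$ ($D{\left(v \right)} = 4 \left(-1\right) = -4$)
$T{\left(L \right)} = - \frac{L}{4}$
$\left(T{\left(z D{\left(-4 \right)} + 6 \right)} + 49\right) \left(-84\right) = \left(- \frac{1 \left(-4\right) + 6}{4} + 49\right) \left(-84\right) = \left(- \frac{-4 + 6}{4} + 49\right) \left(-84\right) = \left(\left(- \frac{1}{4}\right) 2 + 49\right) \left(-84\right) = \left(- \frac{1}{2} + 49\right) \left(-84\right) = \frac{97}{2} \left(-84\right) = -4074$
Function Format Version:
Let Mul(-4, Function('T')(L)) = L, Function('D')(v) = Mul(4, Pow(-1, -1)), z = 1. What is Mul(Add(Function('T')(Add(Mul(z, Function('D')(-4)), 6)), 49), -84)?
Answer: -4074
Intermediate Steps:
Function('D')(v) = -4 (Function('D')(v) = Mul(4, -1) = -4)
Function('T')(L) = Mul(Rational(-1, 4), L)
Mul(Add(Function('T')(Add(Mul(z, Function('D')(-4)), 6)), 49), -84) = Mul(Add(Mul(Rational(-1, 4), Add(Mul(1, -4), 6)), 49), -84) = Mul(Add(Mul(Rational(-1, 4), Add(-4, 6)), 49), -84) = Mul(Add(Mul(Rational(-1, 4), 2), 49), -84) = Mul(Add(Rational(-1, 2), 49), -84) = Mul(Rational(97, 2), -84) = -4074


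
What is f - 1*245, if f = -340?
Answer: -585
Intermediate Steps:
f - 1*245 = -340 - 1*245 = -340 - 245 = -585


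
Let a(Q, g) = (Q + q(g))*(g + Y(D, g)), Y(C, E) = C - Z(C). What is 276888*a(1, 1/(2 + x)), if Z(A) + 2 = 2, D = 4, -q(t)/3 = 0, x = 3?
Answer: 5814648/5 ≈ 1.1629e+6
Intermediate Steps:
q(t) = 0 (q(t) = -3*0 = 0)
Z(A) = 0 (Z(A) = -2 + 2 = 0)
Y(C, E) = C (Y(C, E) = C - 1*0 = C + 0 = C)
a(Q, g) = Q*(4 + g) (a(Q, g) = (Q + 0)*(g + 4) = Q*(4 + g))
276888*a(1, 1/(2 + x)) = 276888*(1*(4 + 1/(2 + 3))) = 276888*(1*(4 + 1/5)) = 276888*(1*(21/5)) = 276888*(21/5) = 5814648/5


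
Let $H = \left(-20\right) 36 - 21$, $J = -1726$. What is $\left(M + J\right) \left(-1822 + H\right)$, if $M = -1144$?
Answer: $7355810$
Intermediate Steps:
$H = -741$ ($H = -720 - 21 = -741$)
$\left(M + J\right) \left(-1822 + H\right) = \left(-1144 - 1726\right) \left(-1822 - 741\right) = \left(-2870\right) \left(-2563\right) = 7355810$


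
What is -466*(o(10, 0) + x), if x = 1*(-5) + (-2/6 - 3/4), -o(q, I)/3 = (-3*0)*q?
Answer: 17009/6 ≈ 2834.8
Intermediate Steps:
o(q, I) = 0 (o(q, I) = -3*(-3*0)*q = -0*q = -3*0 = 0)
x = -73/12 (x = -5 + (-2*⅙ - 3*¼) = -5 + (-⅓ - ¾) = -5 - 13/12 = -73/12 ≈ -6.0833)
-466*(o(10, 0) + x) = -466*(0 - 73/12) = -466*(-73/12) = 17009/6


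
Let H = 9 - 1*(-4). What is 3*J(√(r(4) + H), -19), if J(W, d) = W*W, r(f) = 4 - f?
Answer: 39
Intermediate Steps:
H = 13 (H = 9 + 4 = 13)
J(W, d) = W²
3*J(√(r(4) + H), -19) = 3*(√((4 - 1*4) + 13))² = 3*(√((4 - 4) + 13))² = 3*(√(0 + 13))² = 3*(√13)² = 3*13 = 39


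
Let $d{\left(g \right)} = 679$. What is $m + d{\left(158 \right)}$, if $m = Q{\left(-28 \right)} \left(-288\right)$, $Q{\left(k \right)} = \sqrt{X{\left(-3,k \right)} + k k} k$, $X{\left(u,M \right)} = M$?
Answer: $679 + 48384 \sqrt{21} \approx 2.224 \cdot 10^{5}$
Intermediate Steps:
$Q{\left(k \right)} = k \sqrt{k + k^{2}}$ ($Q{\left(k \right)} = \sqrt{k + k k} k = \sqrt{k + k^{2}} k = k \sqrt{k + k^{2}}$)
$m = 48384 \sqrt{21}$ ($m = - 28 \sqrt{- 28 \left(1 - 28\right)} \left(-288\right) = - 28 \sqrt{\left(-28\right) \left(-27\right)} \left(-288\right) = - 28 \sqrt{756} \left(-288\right) = - 28 \cdot 6 \sqrt{21} \left(-288\right) = - 168 \sqrt{21} \left(-288\right) = 48384 \sqrt{21} \approx 2.2172 \cdot 10^{5}$)
$m + d{\left(158 \right)} = 48384 \sqrt{21} + 679 = 679 + 48384 \sqrt{21}$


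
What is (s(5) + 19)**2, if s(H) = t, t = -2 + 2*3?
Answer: 529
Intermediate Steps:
t = 4 (t = -2 + 6 = 4)
s(H) = 4
(s(5) + 19)**2 = (4 + 19)**2 = 23**2 = 529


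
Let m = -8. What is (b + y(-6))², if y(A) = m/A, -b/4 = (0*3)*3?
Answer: 16/9 ≈ 1.7778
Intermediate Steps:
b = 0 (b = -4*0*3*3 = -0*3 = -4*0 = 0)
y(A) = -8/A
(b + y(-6))² = (0 - 8/(-6))² = (0 - 8*(-⅙))² = (0 + 4/3)² = (4/3)² = 16/9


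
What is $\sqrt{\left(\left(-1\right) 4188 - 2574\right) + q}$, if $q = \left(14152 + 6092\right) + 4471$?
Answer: $\sqrt{17953} \approx 133.99$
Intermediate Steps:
$q = 24715$ ($q = 20244 + 4471 = 24715$)
$\sqrt{\left(\left(-1\right) 4188 - 2574\right) + q} = \sqrt{\left(\left(-1\right) 4188 - 2574\right) + 24715} = \sqrt{\left(-4188 - 2574\right) + 24715} = \sqrt{-6762 + 24715} = \sqrt{17953}$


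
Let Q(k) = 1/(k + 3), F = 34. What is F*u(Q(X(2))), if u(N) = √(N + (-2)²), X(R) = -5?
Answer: 17*√14 ≈ 63.608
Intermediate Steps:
Q(k) = 1/(3 + k)
u(N) = √(4 + N) (u(N) = √(N + 4) = √(4 + N))
F*u(Q(X(2))) = 34*√(4 + 1/(3 - 5)) = 34*√(4 + 1/(-2)) = 34*√(4 - ½) = 34*√(7/2) = 34*(√14/2) = 17*√14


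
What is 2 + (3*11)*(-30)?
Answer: -988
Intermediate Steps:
2 + (3*11)*(-30) = 2 + 33*(-30) = 2 - 990 = -988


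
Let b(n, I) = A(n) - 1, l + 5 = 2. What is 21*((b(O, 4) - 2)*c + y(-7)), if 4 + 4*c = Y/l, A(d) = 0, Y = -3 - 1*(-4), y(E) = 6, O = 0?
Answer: 777/4 ≈ 194.25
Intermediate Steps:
l = -3 (l = -5 + 2 = -3)
Y = 1 (Y = -3 + 4 = 1)
c = -13/12 (c = -1 + (1/(-3))/4 = -1 + (1*(-⅓))/4 = -1 + (¼)*(-⅓) = -1 - 1/12 = -13/12 ≈ -1.0833)
b(n, I) = -1 (b(n, I) = 0 - 1 = -1)
21*((b(O, 4) - 2)*c + y(-7)) = 21*((-1 - 2)*(-13/12) + 6) = 21*(-3*(-13/12) + 6) = 21*(13/4 + 6) = 21*(37/4) = 777/4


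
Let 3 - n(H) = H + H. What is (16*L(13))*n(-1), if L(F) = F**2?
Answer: 13520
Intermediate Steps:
n(H) = 3 - 2*H (n(H) = 3 - (H + H) = 3 - 2*H)
(16*L(13))*n(-1) = (16*13**2)*(3 - 2*(-1)) = (16*169)*(3 + 2) = 2704*5 = 13520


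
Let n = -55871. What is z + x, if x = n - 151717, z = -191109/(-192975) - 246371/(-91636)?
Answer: -39471058457707/190144700 ≈ -2.0758e+5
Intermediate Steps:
z = 699525893/190144700 (z = -191109*(-1/192975) - 246371*(-1/91636) = 63703/64325 + 246371/91636 = 699525893/190144700 ≈ 3.6789)
x = -207588 (x = -55871 - 151717 = -207588)
z + x = 699525893/190144700 - 207588 = -39471058457707/190144700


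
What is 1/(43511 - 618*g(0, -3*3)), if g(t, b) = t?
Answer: 1/43511 ≈ 2.2983e-5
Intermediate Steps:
1/(43511 - 618*g(0, -3*3)) = 1/(43511 - 618*0) = 1/(43511 + 0) = 1/43511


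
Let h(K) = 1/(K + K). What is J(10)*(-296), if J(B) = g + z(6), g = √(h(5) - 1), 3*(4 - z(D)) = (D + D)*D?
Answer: 5920 - 444*I*√10/5 ≈ 5920.0 - 280.81*I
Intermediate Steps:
h(K) = 1/(2*K)
z(D) = 4 - 2*D²/3 (z(D) = 4 - (D + D)*D/3 = 4 - 2*D*D/3 = 4 - 2*D²/3)
g = 3*I*√10/10 (g = √((½)/5 - 1) = √((½)*(⅕) - 1) = √(⅒ - 1) = √(-9/10) = 3*I*√10/10 ≈ 0.94868*I)
J(B) = -20 + 3*I*√10/10 (J(B) = 3*I*√10/10 + (4 - ⅔*6²) = 3*I*√10/10 + (4 - ⅔*36) = 3*I*√10/10 + (4 - 24) = 3*I*√10/10 - 20 = -20 + 3*I*√10/10)
J(10)*(-296) = (-20 + 3*I*√10/10)*(-296) = 5920 - 444*I*√10/5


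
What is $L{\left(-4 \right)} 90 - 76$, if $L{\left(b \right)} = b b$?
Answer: $1364$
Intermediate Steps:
$L{\left(b \right)} = b^{2}$
$L{\left(-4 \right)} 90 - 76 = \left(-4\right)^{2} \cdot 90 - 76 = 16 \cdot 90 - 76 = 1440 - 76 = 1364$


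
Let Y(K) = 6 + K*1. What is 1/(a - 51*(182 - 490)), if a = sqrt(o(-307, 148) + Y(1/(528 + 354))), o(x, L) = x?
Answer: 13854456/217626060329 - 21*I*sqrt(530962)/217626060329 ≈ 6.3662e-5 - 7.0314e-8*I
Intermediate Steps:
Y(K) = 6 + K
a = I*sqrt(530962)/42 (a = sqrt(-307 + (6 + 1/(528 + 354))) = sqrt(-307 + (6 + 1/882)) = sqrt(-307 + 5293/882) = sqrt(-265481/882) = I*sqrt(530962)/42 ≈ 17.349*I)
1/(a - 51*(182 - 490)) = 1/(I*sqrt(530962)/42 - 51*(182 - 490)) = 1/(I*sqrt(530962)/42 - 51*(-308)) = 1/(I*sqrt(530962)/42 + 15708) = 1/(15708 + I*sqrt(530962)/42)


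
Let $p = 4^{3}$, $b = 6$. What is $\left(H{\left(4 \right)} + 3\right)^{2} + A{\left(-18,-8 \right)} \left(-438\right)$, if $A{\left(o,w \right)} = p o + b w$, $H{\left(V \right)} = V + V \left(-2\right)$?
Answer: $525601$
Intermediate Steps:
$p = 64$
$H{\left(V \right)} = - V$ ($H{\left(V \right)} = V - 2 V = - V$)
$A{\left(o,w \right)} = 6 w + 64 o$ ($A{\left(o,w \right)} = 64 o + 6 w = 6 w + 64 o$)
$\left(H{\left(4 \right)} + 3\right)^{2} + A{\left(-18,-8 \right)} \left(-438\right) = \left(\left(-1\right) 4 + 3\right)^{2} + \left(6 \left(-8\right) + 64 \left(-18\right)\right) \left(-438\right) = \left(-4 + 3\right)^{2} + \left(-48 - 1152\right) \left(-438\right) = \left(-1\right)^{2} - -525600 = 1 + 525600 = 525601$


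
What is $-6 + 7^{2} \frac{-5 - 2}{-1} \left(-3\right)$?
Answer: $-1035$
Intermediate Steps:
$-6 + 7^{2} \frac{-5 - 2}{-1} \left(-3\right) = -6 + 49 \left(-5 - 2\right) \left(-1\right) \left(-3\right) = -6 + 49 \left(-7\right) \left(-1\right) \left(-3\right) = -6 + 49 \cdot 7 \left(-3\right) = -6 + 49 \left(-21\right) = -6 - 1029 = -1035$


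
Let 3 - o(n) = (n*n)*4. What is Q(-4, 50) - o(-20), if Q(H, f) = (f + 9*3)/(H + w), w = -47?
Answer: 81370/51 ≈ 1595.5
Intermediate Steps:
o(n) = 3 - 4*n**2 (o(n) = 3 - n*n*4 = 3 - n**2*4 = 3 - 4*n**2)
Q(H, f) = (27 + f)/(-47 + H) (Q(H, f) = (f + 9*3)/(H - 47) = (f + 27)/(-47 + H) = (27 + f)/(-47 + H))
Q(-4, 50) - o(-20) = (27 + 50)/(-47 - 4) - (3 - 4*(-20)**2) = 77/(-51) - (3 - 4*400) = -1/51*77 - (3 - 1600) = -77/51 - 1*(-1597) = -77/51 + 1597 = 81370/51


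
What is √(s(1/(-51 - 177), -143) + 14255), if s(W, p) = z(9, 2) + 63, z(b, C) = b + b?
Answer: 32*√14 ≈ 119.73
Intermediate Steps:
z(b, C) = 2*b
s(W, p) = 81 (s(W, p) = 2*9 + 63 = 18 + 63 = 81)
√(s(1/(-51 - 177), -143) + 14255) = √(81 + 14255) = √14336 = 32*√14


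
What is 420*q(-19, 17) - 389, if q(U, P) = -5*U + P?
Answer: 46651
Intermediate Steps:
q(U, P) = P - 5*U
420*q(-19, 17) - 389 = 420*(17 - 5*(-19)) - 389 = 420*(17 + 95) - 389 = 420*112 - 389 = 47040 - 389 = 46651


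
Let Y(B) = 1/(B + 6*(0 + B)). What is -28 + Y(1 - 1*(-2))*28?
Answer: -80/3 ≈ -26.667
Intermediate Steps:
Y(B) = 1/(7*B) (Y(B) = 1/(B + 6*B) = 1/(7*B))
-28 + Y(1 - 1*(-2))*28 = -28 + (1/(7*(1 - 1*(-2))))*28 = -28 + (1/(7*(1 + 2)))*28 = -28 + ((1/7)/3)*28 = -28 + ((1/7)*(1/3))*28 = -28 + (1/21)*28 = -28 + 4/3 = -80/3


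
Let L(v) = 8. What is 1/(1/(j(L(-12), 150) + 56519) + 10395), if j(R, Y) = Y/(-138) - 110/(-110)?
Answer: 1299935/13512824348 ≈ 9.6200e-5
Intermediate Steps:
j(R, Y) = 1 - Y/138 (j(R, Y) = Y*(-1/138) - 110*(-1/110) = -Y/138 + 1 = 1 - Y/138)
1/(1/(j(L(-12), 150) + 56519) + 10395) = 1/(1/((1 - 1/138*150) + 56519) + 10395) = 1/(1/((1 - 25/23) + 56519) + 10395) = 1/(1/(-2/23 + 56519) + 10395) = 1/(1/(1299935/23) + 10395) = 1/(23/1299935 + 10395) = 1/(13512824348/1299935) = 1299935/13512824348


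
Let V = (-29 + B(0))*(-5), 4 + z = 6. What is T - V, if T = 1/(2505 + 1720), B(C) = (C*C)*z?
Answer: -612624/4225 ≈ -145.00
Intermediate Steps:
z = 2 (z = -4 + 6 = 2)
B(C) = 2*C**2 (B(C) = (C*C)*2 = C**2*2 = 2*C**2)
T = 1/4225 ≈ 0.00023669
V = 145 (V = (-29 + 2*0**2)*(-5) = (-29 + 2*0)*(-5) = (-29 + 0)*(-5) = -29*(-5) = 145)
T - V = 1/4225 - 1*145 = 1/4225 - 145 = -612624/4225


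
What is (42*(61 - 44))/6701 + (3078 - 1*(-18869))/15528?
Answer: 158153839/104053128 ≈ 1.5199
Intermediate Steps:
(42*(61 - 44))/6701 + (3078 - 1*(-18869))/15528 = (42*17)*(1/6701) + (3078 + 18869)*(1/15528) = 714*(1/6701) + 21947*(1/15528) = 714/6701 + 21947/15528 = 158153839/104053128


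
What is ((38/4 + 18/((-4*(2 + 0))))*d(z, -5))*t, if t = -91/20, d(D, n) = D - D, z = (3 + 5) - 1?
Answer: 0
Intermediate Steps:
z = 7 (z = 8 - 1 = 7)
d(D, n) = 0
t = -91/20 (t = -91*1/20 = -91/20 ≈ -4.5500)
((38/4 + 18/((-4*(2 + 0))))*d(z, -5))*t = ((38/4 + 18/((-4*(2 + 0))))*0)*(-91/20) = ((38*(¼) + 18/((-4*2)))*0)*(-91/20) = ((19/2 + 18/(-8))*0)*(-91/20) = ((19/2 + 18*(-⅛))*0)*(-91/20) = ((19/2 - 9/4)*0)*(-91/20) = ((29/4)*0)*(-91/20) = 0*(-91/20) = 0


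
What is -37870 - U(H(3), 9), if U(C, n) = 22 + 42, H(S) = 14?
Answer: -37934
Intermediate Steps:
U(C, n) = 64
-37870 - U(H(3), 9) = -37870 - 1*64 = -37870 - 64 = -37934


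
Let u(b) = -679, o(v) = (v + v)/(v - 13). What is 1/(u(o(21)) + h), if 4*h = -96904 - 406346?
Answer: -2/252983 ≈ -7.9057e-6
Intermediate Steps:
o(v) = 2*v/(-13 + v) (o(v) = (2*v)/(-13 + v) = 2*v/(-13 + v))
h = -251625/2 (h = (-96904 - 406346)/4 = (¼)*(-503250) = -251625/2 ≈ -1.2581e+5)
1/(u(o(21)) + h) = 1/(-679 - 251625/2) = 1/(-252983/2) = -2/252983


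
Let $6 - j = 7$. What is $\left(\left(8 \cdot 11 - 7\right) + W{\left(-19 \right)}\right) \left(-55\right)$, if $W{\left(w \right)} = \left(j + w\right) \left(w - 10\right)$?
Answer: $-36355$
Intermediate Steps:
$j = -1$ ($j = 6 - 7 = -1$)
$W{\left(w \right)} = \left(-1 + w\right) \left(-10 + w\right)$ ($W{\left(w \right)} = \left(-1 + w\right) \left(w - 10\right) = \left(-1 + w\right) \left(-10 + w\right)$)
$\left(\left(8 \cdot 11 - 7\right) + W{\left(-19 \right)}\right) \left(-55\right) = \left(\left(8 \cdot 11 - 7\right) + \left(10 + \left(-19\right)^{2} - -209\right)\right) \left(-55\right) = \left(\left(88 - 7\right) + \left(10 + 361 + 209\right)\right) \left(-55\right) = \left(81 + 580\right) \left(-55\right) = 661 \left(-55\right) = -36355$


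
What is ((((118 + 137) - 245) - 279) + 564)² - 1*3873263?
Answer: -3786238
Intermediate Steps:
((((118 + 137) - 245) - 279) + 564)² - 1*3873263 = (((255 - 245) - 279) + 564)² - 3873263 = ((10 - 279) + 564)² - 3873263 = (-269 + 564)² - 3873263 = 295² - 3873263 = 87025 - 3873263 = -3786238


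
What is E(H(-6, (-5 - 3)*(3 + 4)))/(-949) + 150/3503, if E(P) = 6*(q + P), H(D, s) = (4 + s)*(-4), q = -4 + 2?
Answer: -4187358/3324347 ≈ -1.2596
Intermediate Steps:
q = -2
H(D, s) = -16 - 4*s
E(P) = -12 + 6*P (E(P) = 6*(-2 + P) = -12 + 6*P)
E(H(-6, (-5 - 3)*(3 + 4)))/(-949) + 150/3503 = (-12 + 6*(-16 - 4*(-5 - 3)*(3 + 4)))/(-949) + 150/3503 = (-12 + 6*(-16 - (-32)*7))*(-1/949) + 150*(1/3503) = (-12 + 6*(-16 - 4*(-56)))*(-1/949) + 150/3503 = (-12 + 6*(-16 + 224))*(-1/949) + 150/3503 = (-12 + 6*208)*(-1/949) + 150/3503 = (-12 + 1248)*(-1/949) + 150/3503 = 1236*(-1/949) + 150/3503 = -1236/949 + 150/3503 = -4187358/3324347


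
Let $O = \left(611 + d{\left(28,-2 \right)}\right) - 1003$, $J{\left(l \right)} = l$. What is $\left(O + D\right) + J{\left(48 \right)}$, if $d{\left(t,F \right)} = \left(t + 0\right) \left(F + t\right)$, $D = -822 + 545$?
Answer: $107$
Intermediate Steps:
$D = -277$
$d{\left(t,F \right)} = t \left(F + t\right)$
$O = 336$ ($O = \left(611 + 28 \left(-2 + 28\right)\right) - 1003 = \left(611 + 28 \cdot 26\right) - 1003 = \left(611 + 728\right) - 1003 = 1339 - 1003 = 336$)
$\left(O + D\right) + J{\left(48 \right)} = \left(336 - 277\right) + 48 = 59 + 48 = 107$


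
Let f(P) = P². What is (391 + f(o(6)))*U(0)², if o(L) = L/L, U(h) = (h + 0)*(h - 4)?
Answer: 0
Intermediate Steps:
U(h) = h*(-4 + h)
o(L) = 1
(391 + f(o(6)))*U(0)² = (391 + 1²)*(0*(-4 + 0))² = (391 + 1)*(0*(-4))² = 392*0² = 392*0 = 0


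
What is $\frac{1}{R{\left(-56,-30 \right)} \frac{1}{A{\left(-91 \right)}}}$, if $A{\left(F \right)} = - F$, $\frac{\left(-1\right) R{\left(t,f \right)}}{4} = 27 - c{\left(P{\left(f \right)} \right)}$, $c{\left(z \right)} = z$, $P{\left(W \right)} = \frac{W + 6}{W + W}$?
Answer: $- \frac{65}{76} \approx -0.85526$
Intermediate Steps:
$P{\left(W \right)} = \frac{6 + W}{2 W}$
$R{\left(t,f \right)} = -108 + \frac{2 \left(6 + f\right)}{f}$ ($R{\left(t,f \right)} = - 4 \left(27 - \frac{6 + f}{2 f}\right) = -108 + \frac{2 \left(6 + f\right)}{f}$)
$\frac{1}{R{\left(-56,-30 \right)} \frac{1}{A{\left(-91 \right)}}} = \frac{1}{\left(-106 + \frac{12}{-30}\right) \frac{1}{\left(-1\right) \left(-91\right)}} = \frac{1}{\left(-106 + 12 \left(- \frac{1}{30}\right)\right) \frac{1}{91}} = \frac{1}{\left(-106 - \frac{2}{5}\right) \frac{1}{91}} = \frac{1}{\left(- \frac{532}{5}\right) \frac{1}{91}} = \frac{1}{- \frac{76}{65}} = - \frac{65}{76}$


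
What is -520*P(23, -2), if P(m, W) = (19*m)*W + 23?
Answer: 442520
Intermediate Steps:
P(m, W) = 23 + 19*W*m (P(m, W) = 19*W*m + 23 = 23 + 19*W*m)
-520*P(23, -2) = -520*(23 + 19*(-2)*23) = -520*(23 - 874) = -520*(-851) = 442520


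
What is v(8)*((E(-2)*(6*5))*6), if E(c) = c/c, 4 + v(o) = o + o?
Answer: 2160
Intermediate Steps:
v(o) = -4 + 2*o (v(o) = -4 + (o + o) = -4 + 2*o)
E(c) = 1
v(8)*((E(-2)*(6*5))*6) = (-4 + 2*8)*((1*(6*5))*6) = (-4 + 16)*((1*30)*6) = 12*(30*6) = 12*180 = 2160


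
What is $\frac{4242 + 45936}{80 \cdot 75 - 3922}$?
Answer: $\frac{25089}{1039} \approx 24.147$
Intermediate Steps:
$\frac{4242 + 45936}{80 \cdot 75 - 3922} = \frac{50178}{6000 - 3922} = \frac{50178}{2078} = 50178 \cdot \frac{1}{2078} = \frac{25089}{1039}$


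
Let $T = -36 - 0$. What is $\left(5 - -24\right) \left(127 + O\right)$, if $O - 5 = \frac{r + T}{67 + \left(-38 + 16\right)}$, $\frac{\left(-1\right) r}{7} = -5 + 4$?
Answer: $\frac{171419}{45} \approx 3809.3$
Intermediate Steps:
$T = -36$ ($T = -36 + 0 = -36$)
$r = 7$ ($r = - 7 \left(-5 + 4\right) = \left(-7\right) \left(-1\right) = 7$)
$O = \frac{196}{45}$ ($O = 5 + \frac{7 - 36}{67 + \left(-38 + 16\right)} = 5 - \frac{29}{67 - 22} = 5 - \frac{29}{45} = \frac{196}{45} \approx 4.3556$)
$\left(5 - -24\right) \left(127 + O\right) = \left(5 - -24\right) \left(127 + \frac{196}{45}\right) = \left(5 + 24\right) \frac{5911}{45} = 29 \cdot \frac{5911}{45} = \frac{171419}{45}$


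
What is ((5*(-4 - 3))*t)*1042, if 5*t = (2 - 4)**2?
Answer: -29176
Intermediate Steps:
t = 4/5 (t = (2 - 4)**2/5 = (1/5)*(-2)**2 = (1/5)*4 = 4/5 ≈ 0.80000)
((5*(-4 - 3))*t)*1042 = ((5*(-4 - 3))*(4/5))*1042 = ((5*(-7))*(4/5))*1042 = -35*4/5*1042 = -28*1042 = -29176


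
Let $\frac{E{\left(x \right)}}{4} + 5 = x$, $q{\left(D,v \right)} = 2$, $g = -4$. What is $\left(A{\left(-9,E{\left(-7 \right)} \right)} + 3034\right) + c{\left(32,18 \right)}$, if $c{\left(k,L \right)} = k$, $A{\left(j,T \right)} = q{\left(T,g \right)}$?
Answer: $3068$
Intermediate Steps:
$E{\left(x \right)} = -20 + 4 x$
$A{\left(j,T \right)} = 2$
$\left(A{\left(-9,E{\left(-7 \right)} \right)} + 3034\right) + c{\left(32,18 \right)} = \left(2 + 3034\right) + 32 = 3036 + 32 = 3068$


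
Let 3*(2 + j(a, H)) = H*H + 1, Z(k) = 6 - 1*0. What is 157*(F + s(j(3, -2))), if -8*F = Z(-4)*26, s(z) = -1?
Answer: -6437/2 ≈ -3218.5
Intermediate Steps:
Z(k) = 6 (Z(k) = 6 + 0 = 6)
j(a, H) = -5/3 + H**2/3 (j(a, H) = -2 + (H*H + 1)/3 = -2 + (H**2 + 1)/3 = -2 + (1 + H**2)/3 = -2 + (1/3 + H**2/3) = -5/3 + H**2/3)
F = -39/2 (F = -3*26/4 = -1/8*156 = -39/2 ≈ -19.500)
157*(F + s(j(3, -2))) = 157*(-39/2 - 1) = 157*(-41/2) = -6437/2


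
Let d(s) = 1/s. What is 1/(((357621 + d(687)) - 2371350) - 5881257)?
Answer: -687/5423855381 ≈ -1.2666e-7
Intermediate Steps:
1/(((357621 + d(687)) - 2371350) - 5881257) = 1/(((357621 + 1/687) - 2371350) - 5881257) = 1/((245685628/687 - 2371350) - 5881257) = 1/(-1383431822/687 - 5881257) = 1/(-5423855381/687) = -687/5423855381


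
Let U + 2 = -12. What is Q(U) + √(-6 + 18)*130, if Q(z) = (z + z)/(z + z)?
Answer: 1 + 260*√3 ≈ 451.33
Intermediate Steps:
U = -14 (U = -2 - 12 = -14)
Q(z) = 1 (Q(z) = (2*z)/((2*z)) = (2*z)*(1/(2*z)) = 1)
Q(U) + √(-6 + 18)*130 = 1 + √(-6 + 18)*130 = 1 + √12*130 = 1 + (2*√3)*130 = 1 + 260*√3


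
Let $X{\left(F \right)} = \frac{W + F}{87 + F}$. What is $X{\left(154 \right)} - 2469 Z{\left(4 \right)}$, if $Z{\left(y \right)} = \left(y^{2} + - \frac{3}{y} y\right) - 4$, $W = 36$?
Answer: $- \frac{5355071}{241} \approx -22220.0$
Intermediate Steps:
$Z{\left(y \right)} = -7 + y^{2}$ ($Z{\left(y \right)} = \left(y^{2} - 3\right) - 4 = \left(-3 + y^{2}\right) - 4 = -7 + y^{2}$)
$X{\left(F \right)} = \frac{36 + F}{87 + F}$
$X{\left(154 \right)} - 2469 Z{\left(4 \right)} = \frac{36 + 154}{87 + 154} - 2469 \left(-7 + 4^{2}\right) = \frac{1}{241} \cdot 190 - 2469 \left(-7 + 16\right) = \frac{1}{241} \cdot 190 - 22221 = \frac{190}{241} - 22221 = - \frac{5355071}{241}$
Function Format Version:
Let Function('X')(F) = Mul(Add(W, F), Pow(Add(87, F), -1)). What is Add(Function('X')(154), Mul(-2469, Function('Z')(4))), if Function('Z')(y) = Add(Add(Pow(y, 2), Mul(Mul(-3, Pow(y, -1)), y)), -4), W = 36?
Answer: Rational(-5355071, 241) ≈ -22220.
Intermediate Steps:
Function('Z')(y) = Add(-7, Pow(y, 2)) (Function('Z')(y) = Add(Add(Pow(y, 2), -3), -4) = Add(Add(-3, Pow(y, 2)), -4) = Add(-7, Pow(y, 2)))
Function('X')(F) = Mul(Pow(Add(87, F), -1), Add(36, F)) (Function('X')(F) = Mul(Add(36, F), Pow(Add(87, F), -1)) = Mul(Pow(Add(87, F), -1), Add(36, F)))
Add(Function('X')(154), Mul(-2469, Function('Z')(4))) = Add(Mul(Pow(Add(87, 154), -1), Add(36, 154)), Mul(-2469, Add(-7, Pow(4, 2)))) = Add(Mul(Pow(241, -1), 190), Mul(-2469, Add(-7, 16))) = Add(Mul(Rational(1, 241), 190), Mul(-2469, 9)) = Add(Rational(190, 241), -22221) = Rational(-5355071, 241)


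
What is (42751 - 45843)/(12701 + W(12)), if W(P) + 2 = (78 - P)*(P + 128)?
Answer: -3092/21939 ≈ -0.14094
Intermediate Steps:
W(P) = -2 + (78 - P)*(128 + P) (W(P) = -2 + (78 - P)*(P + 128) = -2 + (78 - P)*(128 + P))
(42751 - 45843)/(12701 + W(12)) = (42751 - 45843)/(12701 + (9982 - 1*12² - 50*12)) = -3092/(12701 + (9982 - 1*144 - 600)) = -3092/(12701 + (9982 - 144 - 600)) = -3092/(12701 + 9238) = -3092/21939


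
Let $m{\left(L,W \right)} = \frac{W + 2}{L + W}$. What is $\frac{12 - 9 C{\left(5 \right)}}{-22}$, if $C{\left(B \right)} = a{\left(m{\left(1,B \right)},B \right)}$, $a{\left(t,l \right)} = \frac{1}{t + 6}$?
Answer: $- \frac{21}{43} \approx -0.48837$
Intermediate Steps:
$m{\left(L,W \right)} = \frac{2 + W}{L + W}$
$a{\left(t,l \right)} = \frac{1}{6 + t}$
$C{\left(B \right)} = \frac{1}{6 + \frac{2 + B}{1 + B}}$
$\frac{12 - 9 C{\left(5 \right)}}{-22} = \frac{12 - 9 \frac{1 + 5}{8 + 7 \cdot 5}}{-22} = \left(12 - 9 \frac{1}{8 + 35} \cdot 6\right) \left(- \frac{1}{22}\right) = \left(12 - 9 \cdot \frac{1}{43} \cdot 6\right) \left(- \frac{1}{22}\right) = \left(12 - \frac{54}{43}\right) \left(- \frac{1}{22}\right) = \frac{462}{43} \left(- \frac{1}{22}\right) = - \frac{21}{43}$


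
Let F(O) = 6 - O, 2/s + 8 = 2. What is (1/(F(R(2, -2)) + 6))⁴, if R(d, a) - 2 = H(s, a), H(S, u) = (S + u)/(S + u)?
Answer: 1/6561 ≈ 0.00015242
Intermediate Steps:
s = -⅓ (s = 2/(-8 + 2) = 2/(-6) = 2*(-⅙) = -⅓ ≈ -0.33333)
H(S, u) = 1
R(d, a) = 3 (R(d, a) = 2 + 1 = 3)
(1/(F(R(2, -2)) + 6))⁴ = (1/((6 - 1*3) + 6))⁴ = (1/((6 - 3) + 6))⁴ = (1/(3 + 6))⁴ = (1/9)⁴ = (⅑)⁴ = 1/6561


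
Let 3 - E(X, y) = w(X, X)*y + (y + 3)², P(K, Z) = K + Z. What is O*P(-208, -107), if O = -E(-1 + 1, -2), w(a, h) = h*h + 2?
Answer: 1890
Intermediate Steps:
w(a, h) = 2 + h² (w(a, h) = h² + 2 = 2 + h²)
E(X, y) = 3 - (3 + y)² - y*(2 + X²) (E(X, y) = 3 - ((2 + X²)*y + (y + 3)²) = 3 - (y*(2 + X²) + (3 + y)²) = 3 - ((3 + y)² + y*(2 + X²)) = 3 + (-(3 + y)² - y*(2 + X²)) = 3 - (3 + y)² - y*(2 + X²))
O = -6 (O = -(3 - (3 - 2)² - 1*(-2)*(2 + (-1 + 1)²)) = -(3 - 1*1² - 1*(-2)*(2 + 0²)) = -(3 - 1*1 - 1*(-2)*(2 + 0)) = -(3 - 1 - 1*(-2)*2) = -(3 - 1 + 4) = -1*6 = -6)
O*P(-208, -107) = -6*(-208 - 107) = -6*(-315) = 1890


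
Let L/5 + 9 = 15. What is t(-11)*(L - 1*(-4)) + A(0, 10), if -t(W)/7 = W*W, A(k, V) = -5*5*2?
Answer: -28848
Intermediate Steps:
L = 30 (L = -45 + 5*15 = -45 + 75 = 30)
A(k, V) = -50 (A(k, V) = -25*2 = -50)
t(W) = -7*W² (t(W) = -7*W*W = -7*W²)
t(-11)*(L - 1*(-4)) + A(0, 10) = (-7*(-11)²)*(30 - 1*(-4)) - 50 = (-7*121)*(30 + 4) - 50 = -847*34 - 50 = -28798 - 50 = -28848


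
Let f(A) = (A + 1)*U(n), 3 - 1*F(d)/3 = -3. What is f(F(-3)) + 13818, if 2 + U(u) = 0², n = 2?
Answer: 13780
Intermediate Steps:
U(u) = -2 (U(u) = -2 + 0² = -2 + 0 = -2)
F(d) = 18 (F(d) = 9 - 3*(-3) = 9 + 9 = 18)
f(A) = -2 - 2*A (f(A) = (A + 1)*(-2) = (1 + A)*(-2) = -2 - 2*A)
f(F(-3)) + 13818 = (-2 - 2*18) + 13818 = (-2 - 36) + 13818 = -38 + 13818 = 13780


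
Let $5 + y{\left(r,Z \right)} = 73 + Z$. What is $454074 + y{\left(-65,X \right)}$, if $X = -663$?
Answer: $453479$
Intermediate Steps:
$y{\left(r,Z \right)} = 68 + Z$ ($y{\left(r,Z \right)} = -5 + \left(73 + Z\right) = 68 + Z$)
$454074 + y{\left(-65,X \right)} = 454074 + \left(68 - 663\right) = 454074 - 595 = 453479$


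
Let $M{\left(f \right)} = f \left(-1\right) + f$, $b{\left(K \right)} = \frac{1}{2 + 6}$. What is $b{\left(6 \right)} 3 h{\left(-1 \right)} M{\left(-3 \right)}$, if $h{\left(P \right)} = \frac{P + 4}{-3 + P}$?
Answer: $0$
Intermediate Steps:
$b{\left(K \right)} = \frac{1}{8}$
$M{\left(f \right)} = 0$ ($M{\left(f \right)} = - f + f = 0$)
$h{\left(P \right)} = \frac{4 + P}{-3 + P}$
$b{\left(6 \right)} 3 h{\left(-1 \right)} M{\left(-3 \right)} = \frac{1}{8} \cdot 3 \frac{4 - 1}{-3 - 1} \cdot 0 = \frac{3 \frac{1}{-4} \cdot 3}{8} \cdot 0 = \frac{3 \left(\left(- \frac{1}{4}\right) 3\right)}{8} \cdot 0 = \frac{3}{8} \left(- \frac{3}{4}\right) 0 = \left(- \frac{9}{32}\right) 0 = 0$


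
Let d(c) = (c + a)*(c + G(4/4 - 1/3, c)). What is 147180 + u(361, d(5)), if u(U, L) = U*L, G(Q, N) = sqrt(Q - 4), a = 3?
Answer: 161620 + 2888*I*sqrt(30)/3 ≈ 1.6162e+5 + 5272.7*I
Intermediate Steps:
G(Q, N) = sqrt(-4 + Q)
d(c) = (3 + c)*(c + I*sqrt(30)/3) (d(c) = (c + 3)*(c + sqrt(-4 + (4/4 - 1/3))) = (3 + c)*(c + sqrt(-4 + (4*(1/4) - 1*1/3))) = (3 + c)*(c + sqrt(-4 + (1 - 1/3))) = (3 + c)*(c + sqrt(-4 + 2/3)) = (3 + c)*(c + sqrt(-10/3)) = (3 + c)*(c + I*sqrt(30)/3))
u(U, L) = L*U
147180 + u(361, d(5)) = 147180 + (5**2 + 3*5 + I*sqrt(30) + (1/3)*I*5*sqrt(30))*361 = 147180 + (25 + 15 + I*sqrt(30) + 5*I*sqrt(30)/3)*361 = 147180 + (40 + 8*I*sqrt(30)/3)*361 = 147180 + (14440 + 2888*I*sqrt(30)/3) = 161620 + 2888*I*sqrt(30)/3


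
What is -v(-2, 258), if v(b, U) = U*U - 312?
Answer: -66252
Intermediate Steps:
v(b, U) = -312 + U² (v(b, U) = U² - 312 = -312 + U²)
-v(-2, 258) = -(-312 + 258²) = -(-312 + 66564) = -1*66252 = -66252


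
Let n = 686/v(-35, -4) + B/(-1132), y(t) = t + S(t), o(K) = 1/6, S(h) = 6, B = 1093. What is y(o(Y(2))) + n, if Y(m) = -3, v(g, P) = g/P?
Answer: 1419547/16980 ≈ 83.601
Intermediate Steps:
o(K) = 1/6
y(t) = 6 + t (y(t) = t + 6 = 6 + t)
n = 438279/5660 (n = 686/((-35/(-4))) + 1093/(-1132) = 686/((-35*(-1/4))) + 1093*(-1/1132) = 686/(35/4) - 1093/1132 = 686*(4/35) - 1093/1132 = 392/5 - 1093/1132 = 438279/5660 ≈ 77.434)
y(o(Y(2))) + n = (6 + 1/6) + 438279/5660 = 37/6 + 438279/5660 = 1419547/16980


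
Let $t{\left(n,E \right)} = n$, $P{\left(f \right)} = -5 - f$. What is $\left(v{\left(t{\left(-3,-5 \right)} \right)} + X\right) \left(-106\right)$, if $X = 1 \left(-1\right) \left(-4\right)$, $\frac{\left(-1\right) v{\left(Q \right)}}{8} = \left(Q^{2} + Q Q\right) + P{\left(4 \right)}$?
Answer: $7208$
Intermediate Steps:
$v{\left(Q \right)} = 72 - 16 Q^{2}$ ($v{\left(Q \right)} = - 8 \left(\left(Q^{2} + Q Q\right) - 9\right) = - 8 \left(\left(Q^{2} + Q^{2}\right) - 9\right) = - 8 \left(2 Q^{2} - 9\right) = - 8 \left(-9 + 2 Q^{2}\right) = 72 - 16 Q^{2}$)
$X = 4$ ($X = \left(-1\right) \left(-4\right) = 4$)
$\left(v{\left(t{\left(-3,-5 \right)} \right)} + X\right) \left(-106\right) = \left(\left(72 - 16 \left(-3\right)^{2}\right) + 4\right) \left(-106\right) = \left(\left(72 - 144\right) + 4\right) \left(-106\right) = \left(-72 + 4\right) \left(-106\right) = \left(-68\right) \left(-106\right) = 7208$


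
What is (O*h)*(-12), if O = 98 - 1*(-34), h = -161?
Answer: 255024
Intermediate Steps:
O = 132 (O = 98 + 34 = 132)
(O*h)*(-12) = (132*(-161))*(-12) = -21252*(-12) = 255024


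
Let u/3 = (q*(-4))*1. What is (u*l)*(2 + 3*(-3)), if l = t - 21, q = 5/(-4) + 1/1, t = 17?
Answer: 84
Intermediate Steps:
q = -¼ (q = 5*(-¼) + 1*1 = -5/4 + 1 = -¼ ≈ -0.25000)
u = 3 (u = 3*(-¼*(-4)*1) = 3*(1*1) = 3*1 = 3)
l = -4 (l = 17 - 21 = -4)
(u*l)*(2 + 3*(-3)) = (3*(-4))*(2 + 3*(-3)) = -12*(2 - 9) = -12*(-7) = 84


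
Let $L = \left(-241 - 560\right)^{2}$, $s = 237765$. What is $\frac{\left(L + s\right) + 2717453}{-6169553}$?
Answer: $- \frac{3596819}{6169553} \approx -0.583$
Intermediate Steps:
$L = 641601$ ($L = \left(-801\right)^{2} = 641601$)
$\frac{\left(L + s\right) + 2717453}{-6169553} = \frac{\left(641601 + 237765\right) + 2717453}{-6169553} = \left(879366 + 2717453\right) \left(- \frac{1}{6169553}\right) = 3596819 \left(- \frac{1}{6169553}\right) = - \frac{3596819}{6169553}$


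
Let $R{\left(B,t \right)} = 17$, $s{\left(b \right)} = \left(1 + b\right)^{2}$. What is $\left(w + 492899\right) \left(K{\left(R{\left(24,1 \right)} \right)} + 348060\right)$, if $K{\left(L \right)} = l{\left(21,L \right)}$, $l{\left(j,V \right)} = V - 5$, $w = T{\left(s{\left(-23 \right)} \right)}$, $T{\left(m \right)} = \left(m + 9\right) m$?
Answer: $254618496792$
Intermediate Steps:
$T{\left(m \right)} = m \left(9 + m\right)$ ($T{\left(m \right)} = \left(9 + m\right) m = m \left(9 + m\right)$)
$w = 238612$ ($w = \left(1 - 23\right)^{2} \left(9 + \left(1 - 23\right)^{2}\right) = \left(-22\right)^{2} \left(9 + \left(-22\right)^{2}\right) = 484 \left(9 + 484\right) = 484 \cdot 493 = 238612$)
$l{\left(j,V \right)} = -5 + V$
$K{\left(L \right)} = -5 + L$
$\left(w + 492899\right) \left(K{\left(R{\left(24,1 \right)} \right)} + 348060\right) = \left(238612 + 492899\right) \left(\left(-5 + 17\right) + 348060\right) = 731511 \left(12 + 348060\right) = 731511 \cdot 348072 = 254618496792$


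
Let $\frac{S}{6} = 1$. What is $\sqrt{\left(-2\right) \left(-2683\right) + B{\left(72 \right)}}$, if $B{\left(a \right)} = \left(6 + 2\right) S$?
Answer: $\sqrt{5414} \approx 73.58$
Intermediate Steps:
$S = 6$ ($S = 6 \cdot 1 = 6$)
$B{\left(a \right)} = 48$ ($B{\left(a \right)} = \left(6 + 2\right) 6 = 8 \cdot 6 = 48$)
$\sqrt{\left(-2\right) \left(-2683\right) + B{\left(72 \right)}} = \sqrt{\left(-2\right) \left(-2683\right) + 48} = \sqrt{5366 + 48} = \sqrt{5414}$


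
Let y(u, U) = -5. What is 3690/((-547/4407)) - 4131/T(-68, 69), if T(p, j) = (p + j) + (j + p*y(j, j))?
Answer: -6669609957/224270 ≈ -29739.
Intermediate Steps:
T(p, j) = -4*p + 2*j (T(p, j) = (p + j) + (j + p*(-5)) = (j + p) + (j - 5*p) = -4*p + 2*j)
3690/((-547/4407)) - 4131/T(-68, 69) = 3690/((-547/4407)) - 4131/(-4*(-68) + 2*69) = 3690/((-547*1/4407)) - 4131/(272 + 138) = 3690/(-547/4407) - 4131/410 = 3690*(-4407/547) - 4131*1/410 = -16261830/547 - 4131/410 = -6669609957/224270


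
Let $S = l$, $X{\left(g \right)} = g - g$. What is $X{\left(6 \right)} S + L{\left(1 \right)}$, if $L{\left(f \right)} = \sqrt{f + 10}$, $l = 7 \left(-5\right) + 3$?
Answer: $\sqrt{11} \approx 3.3166$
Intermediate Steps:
$X{\left(g \right)} = 0$
$l = -32$ ($l = -35 + 3 = -32$)
$S = -32$
$L{\left(f \right)} = \sqrt{10 + f}$
$X{\left(6 \right)} S + L{\left(1 \right)} = 0 \left(-32\right) + \sqrt{10 + 1} = 0 + \sqrt{11} = \sqrt{11}$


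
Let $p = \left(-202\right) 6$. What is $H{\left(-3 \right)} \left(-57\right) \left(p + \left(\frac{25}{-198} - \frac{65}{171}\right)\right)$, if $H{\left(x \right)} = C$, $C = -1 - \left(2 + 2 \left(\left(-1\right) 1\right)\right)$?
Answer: $- \frac{1520483}{22} \approx -69113.0$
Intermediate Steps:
$p = -1212$
$C = -1$ ($C = -1 - 0 = -1 + \left(2 - 2\right) = -1 + 0 = -1$)
$H{\left(x \right)} = -1$
$H{\left(-3 \right)} \left(-57\right) \left(p + \left(\frac{25}{-198} - \frac{65}{171}\right)\right) = \left(-1\right) \left(-57\right) \left(-1212 + \left(\frac{25}{-198} - \frac{65}{171}\right)\right) = 57 \left(-1212 + \left(25 \left(- \frac{1}{198}\right) - \frac{65}{171}\right)\right) = 57 \left(-1212 - \frac{635}{1254}\right) = 57 \left(- \frac{1520483}{1254}\right) = - \frac{1520483}{22}$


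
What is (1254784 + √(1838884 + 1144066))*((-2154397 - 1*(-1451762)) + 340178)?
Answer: -454805244288 - 1812285*√119318 ≈ -4.5543e+11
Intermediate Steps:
(1254784 + √(1838884 + 1144066))*((-2154397 - 1*(-1451762)) + 340178) = (1254784 + √2982950)*((-2154397 + 1451762) + 340178) = (1254784 + 5*√119318)*(-702635 + 340178) = (1254784 + 5*√119318)*(-362457) = -454805244288 - 1812285*√119318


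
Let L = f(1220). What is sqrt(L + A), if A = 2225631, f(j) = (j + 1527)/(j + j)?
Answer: sqrt(3312630856070)/1220 ≈ 1491.9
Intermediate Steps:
f(j) = (1527 + j)/(2*j) (f(j) = (1527 + j)/((2*j)) = (1527 + j)*(1/(2*j)) = (1527 + j)/(2*j))
L = 2747/2440 (L = (1/2)*(1527 + 1220)/1220 = (1/2)*(1/1220)*2747 = 2747/2440 ≈ 1.1258)
sqrt(L + A) = sqrt(2747/2440 + 2225631) = sqrt(5430542387/2440) = sqrt(3312630856070)/1220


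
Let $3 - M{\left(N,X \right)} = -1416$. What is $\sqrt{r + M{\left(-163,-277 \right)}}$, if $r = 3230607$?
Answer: $3 \sqrt{359114} \approx 1797.8$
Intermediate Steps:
$M{\left(N,X \right)} = 1419$ ($M{\left(N,X \right)} = 3 - -1416 = 3 + 1416 = 1419$)
$\sqrt{r + M{\left(-163,-277 \right)}} = \sqrt{3230607 + 1419} = \sqrt{3232026} = 3 \sqrt{359114}$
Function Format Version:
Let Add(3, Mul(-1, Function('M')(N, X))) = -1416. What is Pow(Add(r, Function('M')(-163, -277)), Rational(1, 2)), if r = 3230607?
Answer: Mul(3, Pow(359114, Rational(1, 2))) ≈ 1797.8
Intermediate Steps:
Function('M')(N, X) = 1419 (Function('M')(N, X) = Add(3, Mul(-1, -1416)) = Add(3, 1416) = 1419)
Pow(Add(r, Function('M')(-163, -277)), Rational(1, 2)) = Pow(Add(3230607, 1419), Rational(1, 2)) = Pow(3232026, Rational(1, 2)) = Mul(3, Pow(359114, Rational(1, 2)))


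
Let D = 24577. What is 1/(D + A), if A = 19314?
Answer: 1/43891 ≈ 2.2784e-5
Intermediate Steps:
1/(D + A) = 1/(24577 + 19314) = 1/43891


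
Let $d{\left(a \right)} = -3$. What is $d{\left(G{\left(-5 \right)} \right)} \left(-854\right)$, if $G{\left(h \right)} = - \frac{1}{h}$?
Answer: $2562$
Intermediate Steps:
$d{\left(G{\left(-5 \right)} \right)} \left(-854\right) = \left(-3\right) \left(-854\right) = 2562$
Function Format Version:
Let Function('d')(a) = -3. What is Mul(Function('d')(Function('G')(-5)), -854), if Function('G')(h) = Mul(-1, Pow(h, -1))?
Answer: 2562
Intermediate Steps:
Mul(Function('d')(Function('G')(-5)), -854) = Mul(-3, -854) = 2562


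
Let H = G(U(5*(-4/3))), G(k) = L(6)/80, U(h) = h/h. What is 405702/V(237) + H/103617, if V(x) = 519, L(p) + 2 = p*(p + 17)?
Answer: 140125416721/179257410 ≈ 781.70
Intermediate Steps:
L(p) = -2 + p*(17 + p) (L(p) = -2 + p*(p + 17) = -2 + p*(17 + p))
U(h) = 1
G(k) = 17/10 (G(k) = (-2 + 6**2 + 17*6)/80 = (-2 + 36 + 102)*(1/80) = 136*(1/80) = 17/10)
H = 17/10 ≈ 1.7000
405702/V(237) + H/103617 = 405702/519 + (17/10)/103617 = 405702*(1/519) + (17/10)*(1/103617) = 135234/173 + 17/1036170 = 140125416721/179257410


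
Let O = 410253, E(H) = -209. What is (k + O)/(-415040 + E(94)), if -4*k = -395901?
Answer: -2036913/1660996 ≈ -1.2263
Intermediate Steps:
k = 395901/4 (k = -¼*(-395901) = 395901/4 ≈ 98975.)
(k + O)/(-415040 + E(94)) = (395901/4 + 410253)/(-415040 - 209) = (2036913/4)/(-415249) = (2036913/4)*(-1/415249) = -2036913/1660996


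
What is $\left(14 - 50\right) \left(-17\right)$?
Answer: $612$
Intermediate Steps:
$\left(14 - 50\right) \left(-17\right) = \left(-36\right) \left(-17\right) = 612$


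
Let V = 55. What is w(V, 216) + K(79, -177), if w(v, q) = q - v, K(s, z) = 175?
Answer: 336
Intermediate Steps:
w(V, 216) + K(79, -177) = (216 - 1*55) + 175 = (216 - 55) + 175 = 161 + 175 = 336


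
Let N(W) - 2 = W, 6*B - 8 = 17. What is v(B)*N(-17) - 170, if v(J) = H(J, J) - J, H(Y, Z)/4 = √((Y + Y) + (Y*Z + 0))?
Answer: -215/2 - 50*√37 ≈ -411.64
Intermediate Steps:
B = 25/6 (B = 4/3 + (⅙)*17 = 4/3 + 17/6 = 25/6 ≈ 4.1667)
N(W) = 2 + W
H(Y, Z) = 4*√(2*Y + Y*Z) (H(Y, Z) = 4*√((Y + Y) + (Y*Z + 0)) = 4*√(2*Y + Y*Z))
v(J) = -J + 4*√(J*(2 + J)) (v(J) = 4*√(J*(2 + J)) - J = -J + 4*√(J*(2 + J)))
v(B)*N(-17) - 170 = (-1*25/6 + 4*√(25*(2 + 25/6)/6))*(2 - 17) - 170 = (-25/6 + 4*√((25/6)*(37/6)))*(-15) - 170 = (-25/6 + 4*√(925/36))*(-15) - 170 = (-25/6 + 4*(5*√37/6))*(-15) - 170 = (-25/6 + 10*√37/3)*(-15) - 170 = (125/2 - 50*√37) - 170 = -215/2 - 50*√37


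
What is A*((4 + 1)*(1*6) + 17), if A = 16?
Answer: 752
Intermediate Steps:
A*((4 + 1)*(1*6) + 17) = 16*((4 + 1)*(1*6) + 17) = 16*(5*6 + 17) = 16*(30 + 17) = 16*47 = 752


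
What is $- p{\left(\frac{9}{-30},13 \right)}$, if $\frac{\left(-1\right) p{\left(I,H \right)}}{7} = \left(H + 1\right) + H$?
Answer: $189$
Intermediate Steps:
$p{\left(I,H \right)} = -7 - 14 H$ ($p{\left(I,H \right)} = - 7 \left(\left(H + 1\right) + H\right) = - 7 \left(\left(1 + H\right) + H\right) = - 7 \left(1 + 2 H\right) = -7 - 14 H$)
$- p{\left(\frac{9}{-30},13 \right)} = - (-7 - 182) = \left(-1\right) \left(-189\right) = 189$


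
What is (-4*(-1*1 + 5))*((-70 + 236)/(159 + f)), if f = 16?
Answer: -2656/175 ≈ -15.177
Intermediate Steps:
(-4*(-1*1 + 5))*((-70 + 236)/(159 + f)) = (-4*(-1*1 + 5))*((-70 + 236)/(159 + 16)) = (-4*(-1 + 5))*(166/175) = (-4*4)*(166*(1/175)) = -16*166/175 = -2656/175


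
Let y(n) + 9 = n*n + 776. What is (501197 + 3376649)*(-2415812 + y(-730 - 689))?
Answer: -1556893123464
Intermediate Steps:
y(n) = 767 + n² (y(n) = -9 + (n*n + 776) = -9 + (n² + 776) = -9 + (776 + n²) = 767 + n²)
(501197 + 3376649)*(-2415812 + y(-730 - 689)) = (501197 + 3376649)*(-2415812 + (767 + (-730 - 689)²)) = 3877846*(-2415812 + (767 + (-1419)²)) = 3877846*(-2415812 + (767 + 2013561)) = 3877846*(-2415812 + 2014328) = 3877846*(-401484) = -1556893123464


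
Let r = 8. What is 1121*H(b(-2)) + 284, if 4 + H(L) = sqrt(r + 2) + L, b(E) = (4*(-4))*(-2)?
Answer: 31672 + 1121*sqrt(10) ≈ 35217.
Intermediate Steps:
b(E) = 32 (b(E) = -16*(-2) = 32)
H(L) = -4 + L + sqrt(10) (H(L) = -4 + (sqrt(8 + 2) + L) = -4 + (sqrt(10) + L) = -4 + (L + sqrt(10)) = -4 + L + sqrt(10))
1121*H(b(-2)) + 284 = 1121*(-4 + 32 + sqrt(10)) + 284 = 1121*(28 + sqrt(10)) + 284 = (31388 + 1121*sqrt(10)) + 284 = 31672 + 1121*sqrt(10)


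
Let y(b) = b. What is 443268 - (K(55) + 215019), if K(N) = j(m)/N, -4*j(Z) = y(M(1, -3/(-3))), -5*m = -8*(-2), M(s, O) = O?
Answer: 50214781/220 ≈ 2.2825e+5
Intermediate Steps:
m = -16/5 (m = -(-8)*(-2)/5 = -1/5*16 = -16/5 ≈ -3.2000)
j(Z) = -1/4 (j(Z) = -(-3)/(4*(-3)) = -(-3)*(-1)/(4*3) = -1/4*1 = -1/4)
K(N) = -1/(4*N)
443268 - (K(55) + 215019) = 443268 - (-1/4/55 + 215019) = 443268 - (-1/4*1/55 + 215019) = 443268 - (-1/220 + 215019) = 443268 - 1*47304179/220 = 443268 - 47304179/220 = 50214781/220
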